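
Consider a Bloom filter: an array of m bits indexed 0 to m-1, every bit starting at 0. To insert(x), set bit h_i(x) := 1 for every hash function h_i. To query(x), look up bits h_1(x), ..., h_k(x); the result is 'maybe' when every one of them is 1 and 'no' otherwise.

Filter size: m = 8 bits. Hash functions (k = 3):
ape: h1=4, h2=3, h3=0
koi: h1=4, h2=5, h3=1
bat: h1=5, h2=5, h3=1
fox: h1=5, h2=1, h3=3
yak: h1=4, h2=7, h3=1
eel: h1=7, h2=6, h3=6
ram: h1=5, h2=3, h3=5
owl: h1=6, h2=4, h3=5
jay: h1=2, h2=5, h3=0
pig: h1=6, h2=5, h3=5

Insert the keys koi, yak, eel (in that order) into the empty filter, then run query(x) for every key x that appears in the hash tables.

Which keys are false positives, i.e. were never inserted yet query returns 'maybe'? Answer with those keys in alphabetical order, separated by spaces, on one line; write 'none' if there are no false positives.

Start: bits=00000000
After insert 'koi': sets bits 1 4 5 -> bits=01001100
After insert 'yak': sets bits 1 4 7 -> bits=01001101
After insert 'eel': sets bits 6 7 -> bits=01001111
Not inserted: ape bat fox jay owl pig ram — query each against bits=01001111:
query ape: checks bit0=0, bit3=0, bit4=1 (has a 0) -> no => not a false positive
query bat: checks bit1=1, bit5=1 (all 1) -> maybe => FALSE POSITIVE
query fox: checks bit1=1, bit3=0, bit5=1 (has a 0) -> no => not a false positive
query jay: checks bit0=0, bit2=0, bit5=1 (has a 0) -> no => not a false positive
query owl: checks bit4=1, bit5=1, bit6=1 (all 1) -> maybe => FALSE POSITIVE
query pig: checks bit5=1, bit6=1 (all 1) -> maybe => FALSE POSITIVE
query ram: checks bit3=0, bit5=1 (has a 0) -> no => not a false positive
False positives (alphabetical): bat owl pig

Answer: bat owl pig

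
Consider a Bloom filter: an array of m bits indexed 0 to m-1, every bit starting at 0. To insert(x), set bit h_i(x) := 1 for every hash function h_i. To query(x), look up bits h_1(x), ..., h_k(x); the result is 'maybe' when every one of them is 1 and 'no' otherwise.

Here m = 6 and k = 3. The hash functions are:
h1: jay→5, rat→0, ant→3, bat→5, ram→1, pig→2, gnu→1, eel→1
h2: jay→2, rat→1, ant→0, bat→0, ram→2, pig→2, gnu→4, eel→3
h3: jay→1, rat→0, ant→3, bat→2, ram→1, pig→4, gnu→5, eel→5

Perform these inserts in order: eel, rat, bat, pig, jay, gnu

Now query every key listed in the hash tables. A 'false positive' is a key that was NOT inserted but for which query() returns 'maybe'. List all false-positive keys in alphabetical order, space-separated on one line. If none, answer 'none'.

Answer: ant ram

Derivation:
Start: bits=000000
After insert 'eel': sets bits 1 3 5 -> bits=010101
After insert 'rat': sets bits 0 1 -> bits=110101
After insert 'bat': sets bits 0 2 5 -> bits=111101
After insert 'pig': sets bits 2 4 -> bits=111111
After insert 'jay': sets bits 1 2 5 -> bits=111111
After insert 'gnu': sets bits 1 4 5 -> bits=111111
Not inserted: ant ram — query each against bits=111111:
query ant: checks bit0=1, bit3=1 (all 1) -> maybe => FALSE POSITIVE
query ram: checks bit1=1, bit2=1 (all 1) -> maybe => FALSE POSITIVE
False positives (alphabetical): ant ram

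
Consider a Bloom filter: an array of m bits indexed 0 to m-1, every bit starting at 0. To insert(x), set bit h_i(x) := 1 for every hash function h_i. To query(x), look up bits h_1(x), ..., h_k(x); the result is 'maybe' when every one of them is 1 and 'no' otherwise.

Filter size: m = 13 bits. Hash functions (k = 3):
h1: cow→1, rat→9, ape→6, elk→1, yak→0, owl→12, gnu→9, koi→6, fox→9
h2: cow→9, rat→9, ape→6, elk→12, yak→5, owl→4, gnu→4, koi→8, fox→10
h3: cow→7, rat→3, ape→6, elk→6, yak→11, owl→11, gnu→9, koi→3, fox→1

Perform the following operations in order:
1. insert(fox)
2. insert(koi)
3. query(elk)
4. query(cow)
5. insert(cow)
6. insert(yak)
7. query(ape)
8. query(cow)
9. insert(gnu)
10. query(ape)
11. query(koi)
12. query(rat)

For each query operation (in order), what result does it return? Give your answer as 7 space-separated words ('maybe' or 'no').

Start: bits=0000000000000
Op 1: insert fox -> sets bits 1 9 10 -> bits=0100000001100
Op 2: insert koi -> sets bits 3 6 8 -> bits=0101001011100
Op 3: query elk -> checks bit1=1, bit6=1, bit12=0 (has a 0) -> no
Op 4: query cow -> checks bit1=1, bit7=0, bit9=1 (has a 0) -> no
Op 5: insert cow -> sets bits 1 7 9 -> bits=0101001111100
Op 6: insert yak -> sets bits 0 5 11 -> bits=1101011111110
Op 7: query ape -> checks bit6=1 (all 1) -> maybe
Op 8: query cow -> checks bit1=1, bit7=1, bit9=1 (all 1) -> maybe
Op 9: insert gnu -> sets bits 4 9 -> bits=1101111111110
Op 10: query ape -> checks bit6=1 (all 1) -> maybe
Op 11: query koi -> checks bit3=1, bit6=1, bit8=1 (all 1) -> maybe
Op 12: query rat -> checks bit3=1, bit9=1 (all 1) -> maybe
Query results in order: no no maybe maybe maybe maybe maybe

Answer: no no maybe maybe maybe maybe maybe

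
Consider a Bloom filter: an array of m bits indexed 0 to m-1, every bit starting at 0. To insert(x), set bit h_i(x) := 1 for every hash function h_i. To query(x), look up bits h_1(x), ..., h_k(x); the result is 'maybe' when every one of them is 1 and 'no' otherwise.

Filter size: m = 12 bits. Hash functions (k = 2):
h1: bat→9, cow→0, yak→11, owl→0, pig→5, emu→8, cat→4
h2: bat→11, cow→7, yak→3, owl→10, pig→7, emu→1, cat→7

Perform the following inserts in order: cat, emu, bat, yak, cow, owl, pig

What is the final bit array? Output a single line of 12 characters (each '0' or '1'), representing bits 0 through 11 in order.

Start: bits=000000000000
After insert 'cat': sets bits 4 7 -> bits=000010010000
After insert 'emu': sets bits 1 8 -> bits=010010011000
After insert 'bat': sets bits 9 11 -> bits=010010011101
After insert 'yak': sets bits 3 11 -> bits=010110011101
After insert 'cow': sets bits 0 7 -> bits=110110011101
After insert 'owl': sets bits 0 10 -> bits=110110011111
After insert 'pig': sets bits 5 7 -> bits=110111011111

Answer: 110111011111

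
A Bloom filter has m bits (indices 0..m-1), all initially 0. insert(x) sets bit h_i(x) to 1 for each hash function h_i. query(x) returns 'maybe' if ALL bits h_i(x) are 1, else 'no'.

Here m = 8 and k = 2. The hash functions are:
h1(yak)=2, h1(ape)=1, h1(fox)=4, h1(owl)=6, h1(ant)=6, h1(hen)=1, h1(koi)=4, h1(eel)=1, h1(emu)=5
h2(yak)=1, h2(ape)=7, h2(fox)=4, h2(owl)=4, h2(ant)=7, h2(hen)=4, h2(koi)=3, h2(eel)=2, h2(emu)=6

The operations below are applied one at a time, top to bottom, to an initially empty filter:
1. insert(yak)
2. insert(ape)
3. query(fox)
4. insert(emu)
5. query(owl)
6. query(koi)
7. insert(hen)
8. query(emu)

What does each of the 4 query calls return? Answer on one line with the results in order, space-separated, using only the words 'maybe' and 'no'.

Start: bits=00000000
Op 1: insert yak -> sets bits 1 2 -> bits=01100000
Op 2: insert ape -> sets bits 1 7 -> bits=01100001
Op 3: query fox -> checks bit4=0 (has a 0) -> no
Op 4: insert emu -> sets bits 5 6 -> bits=01100111
Op 5: query owl -> checks bit4=0, bit6=1 (has a 0) -> no
Op 6: query koi -> checks bit3=0, bit4=0 (has a 0) -> no
Op 7: insert hen -> sets bits 1 4 -> bits=01101111
Op 8: query emu -> checks bit5=1, bit6=1 (all 1) -> maybe
Query results in order: no no no maybe

Answer: no no no maybe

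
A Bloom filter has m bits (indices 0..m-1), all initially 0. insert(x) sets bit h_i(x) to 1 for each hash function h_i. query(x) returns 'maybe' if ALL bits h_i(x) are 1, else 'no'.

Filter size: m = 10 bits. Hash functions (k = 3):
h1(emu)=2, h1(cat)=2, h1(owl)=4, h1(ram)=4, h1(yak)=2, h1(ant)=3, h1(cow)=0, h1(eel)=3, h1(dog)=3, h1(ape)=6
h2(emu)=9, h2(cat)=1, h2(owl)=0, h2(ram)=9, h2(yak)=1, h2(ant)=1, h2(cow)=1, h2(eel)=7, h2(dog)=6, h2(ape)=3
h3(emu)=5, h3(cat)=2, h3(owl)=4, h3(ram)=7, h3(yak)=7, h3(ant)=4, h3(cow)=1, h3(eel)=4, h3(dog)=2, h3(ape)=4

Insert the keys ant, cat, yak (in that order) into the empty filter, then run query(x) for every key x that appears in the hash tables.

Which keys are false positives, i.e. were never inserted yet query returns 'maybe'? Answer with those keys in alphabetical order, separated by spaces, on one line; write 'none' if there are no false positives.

Answer: eel

Derivation:
Start: bits=0000000000
After insert 'ant': sets bits 1 3 4 -> bits=0101100000
After insert 'cat': sets bits 1 2 -> bits=0111100000
After insert 'yak': sets bits 1 2 7 -> bits=0111100100
Not inserted: ape cow dog eel emu owl ram — query each against bits=0111100100:
query ape: checks bit3=1, bit4=1, bit6=0 (has a 0) -> no => not a false positive
query cow: checks bit0=0, bit1=1 (has a 0) -> no => not a false positive
query dog: checks bit2=1, bit3=1, bit6=0 (has a 0) -> no => not a false positive
query eel: checks bit3=1, bit4=1, bit7=1 (all 1) -> maybe => FALSE POSITIVE
query emu: checks bit2=1, bit5=0, bit9=0 (has a 0) -> no => not a false positive
query owl: checks bit0=0, bit4=1 (has a 0) -> no => not a false positive
query ram: checks bit4=1, bit7=1, bit9=0 (has a 0) -> no => not a false positive
False positives (alphabetical): eel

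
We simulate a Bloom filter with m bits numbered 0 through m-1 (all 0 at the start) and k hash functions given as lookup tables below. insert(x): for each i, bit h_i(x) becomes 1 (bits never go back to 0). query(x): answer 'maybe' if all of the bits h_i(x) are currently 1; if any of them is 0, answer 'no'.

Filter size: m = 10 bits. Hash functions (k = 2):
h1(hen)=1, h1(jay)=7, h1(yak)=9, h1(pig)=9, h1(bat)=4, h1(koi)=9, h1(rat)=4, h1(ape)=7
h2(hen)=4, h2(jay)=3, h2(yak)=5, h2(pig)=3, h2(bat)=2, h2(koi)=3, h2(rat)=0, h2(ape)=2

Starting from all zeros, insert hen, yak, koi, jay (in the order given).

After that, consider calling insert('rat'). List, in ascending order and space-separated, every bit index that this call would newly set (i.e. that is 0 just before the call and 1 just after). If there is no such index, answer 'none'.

Start: bits=0000000000
After insert 'hen': sets bits 1 4 -> bits=0100100000
After insert 'yak': sets bits 5 9 -> bits=0100110001
After insert 'koi': sets bits 3 9 -> bits=0101110001
After insert 'jay': sets bits 3 7 -> bits=0101110101
insert 'rat' would touch bits 0 4; currently bit0=0, bit4=1
Bits that are 0 among those (would change 0->1): 0

Answer: 0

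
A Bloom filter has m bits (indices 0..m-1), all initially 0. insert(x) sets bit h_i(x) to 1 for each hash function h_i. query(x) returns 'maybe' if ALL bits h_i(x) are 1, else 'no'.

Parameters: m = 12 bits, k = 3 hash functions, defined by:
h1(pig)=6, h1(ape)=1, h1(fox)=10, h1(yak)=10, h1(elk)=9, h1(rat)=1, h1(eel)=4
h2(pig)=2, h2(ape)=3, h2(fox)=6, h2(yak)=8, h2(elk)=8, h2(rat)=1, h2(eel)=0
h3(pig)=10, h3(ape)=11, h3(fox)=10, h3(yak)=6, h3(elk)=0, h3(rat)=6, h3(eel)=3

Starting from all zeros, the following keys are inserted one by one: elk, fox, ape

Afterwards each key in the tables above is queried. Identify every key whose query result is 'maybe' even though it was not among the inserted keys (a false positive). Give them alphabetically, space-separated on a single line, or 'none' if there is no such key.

Start: bits=000000000000
After insert 'elk': sets bits 0 8 9 -> bits=100000001100
After insert 'fox': sets bits 6 10 -> bits=100000101110
After insert 'ape': sets bits 1 3 11 -> bits=110100101111
Not inserted: eel pig rat yak — query each against bits=110100101111:
query eel: checks bit0=1, bit3=1, bit4=0 (has a 0) -> no => not a false positive
query pig: checks bit2=0, bit6=1, bit10=1 (has a 0) -> no => not a false positive
query rat: checks bit1=1, bit6=1 (all 1) -> maybe => FALSE POSITIVE
query yak: checks bit6=1, bit8=1, bit10=1 (all 1) -> maybe => FALSE POSITIVE
False positives (alphabetical): rat yak

Answer: rat yak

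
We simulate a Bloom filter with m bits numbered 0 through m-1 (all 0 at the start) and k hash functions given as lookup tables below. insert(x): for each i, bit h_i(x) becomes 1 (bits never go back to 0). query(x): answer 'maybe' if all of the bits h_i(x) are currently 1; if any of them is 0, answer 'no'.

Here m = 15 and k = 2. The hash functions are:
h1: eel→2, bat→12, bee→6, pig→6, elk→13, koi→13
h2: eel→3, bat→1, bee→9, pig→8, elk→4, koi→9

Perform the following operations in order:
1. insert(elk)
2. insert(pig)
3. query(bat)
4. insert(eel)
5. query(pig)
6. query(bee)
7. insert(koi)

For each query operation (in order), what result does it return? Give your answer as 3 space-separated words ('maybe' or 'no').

Answer: no maybe no

Derivation:
Start: bits=000000000000000
Op 1: insert elk -> sets bits 4 13 -> bits=000010000000010
Op 2: insert pig -> sets bits 6 8 -> bits=000010101000010
Op 3: query bat -> checks bit1=0, bit12=0 (has a 0) -> no
Op 4: insert eel -> sets bits 2 3 -> bits=001110101000010
Op 5: query pig -> checks bit6=1, bit8=1 (all 1) -> maybe
Op 6: query bee -> checks bit6=1, bit9=0 (has a 0) -> no
Op 7: insert koi -> sets bits 9 13 -> bits=001110101100010
Query results in order: no maybe no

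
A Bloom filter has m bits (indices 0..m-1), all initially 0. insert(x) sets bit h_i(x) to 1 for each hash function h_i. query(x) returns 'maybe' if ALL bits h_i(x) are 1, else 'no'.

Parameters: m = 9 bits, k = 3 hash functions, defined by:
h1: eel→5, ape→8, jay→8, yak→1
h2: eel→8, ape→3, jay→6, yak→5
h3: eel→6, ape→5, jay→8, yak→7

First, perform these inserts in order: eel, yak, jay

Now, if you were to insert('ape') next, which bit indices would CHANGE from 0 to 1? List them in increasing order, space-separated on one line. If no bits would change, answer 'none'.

Answer: 3

Derivation:
Start: bits=000000000
After insert 'eel': sets bits 5 6 8 -> bits=000001101
After insert 'yak': sets bits 1 5 7 -> bits=010001111
After insert 'jay': sets bits 6 8 -> bits=010001111
insert 'ape' would touch bits 3 5 8; currently bit3=0, bit5=1, bit8=1
Bits that are 0 among those (would change 0->1): 3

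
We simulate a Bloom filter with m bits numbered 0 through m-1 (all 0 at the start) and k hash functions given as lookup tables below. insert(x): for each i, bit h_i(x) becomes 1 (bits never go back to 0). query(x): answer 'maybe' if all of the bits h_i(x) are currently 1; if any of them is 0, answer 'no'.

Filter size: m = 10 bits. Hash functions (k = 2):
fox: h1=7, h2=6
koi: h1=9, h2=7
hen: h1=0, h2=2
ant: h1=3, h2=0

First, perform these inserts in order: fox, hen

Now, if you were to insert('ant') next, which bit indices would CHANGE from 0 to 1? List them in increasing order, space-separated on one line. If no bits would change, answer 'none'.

Start: bits=0000000000
After insert 'fox': sets bits 6 7 -> bits=0000001100
After insert 'hen': sets bits 0 2 -> bits=1010001100
insert 'ant' would touch bits 0 3; currently bit0=1, bit3=0
Bits that are 0 among those (would change 0->1): 3

Answer: 3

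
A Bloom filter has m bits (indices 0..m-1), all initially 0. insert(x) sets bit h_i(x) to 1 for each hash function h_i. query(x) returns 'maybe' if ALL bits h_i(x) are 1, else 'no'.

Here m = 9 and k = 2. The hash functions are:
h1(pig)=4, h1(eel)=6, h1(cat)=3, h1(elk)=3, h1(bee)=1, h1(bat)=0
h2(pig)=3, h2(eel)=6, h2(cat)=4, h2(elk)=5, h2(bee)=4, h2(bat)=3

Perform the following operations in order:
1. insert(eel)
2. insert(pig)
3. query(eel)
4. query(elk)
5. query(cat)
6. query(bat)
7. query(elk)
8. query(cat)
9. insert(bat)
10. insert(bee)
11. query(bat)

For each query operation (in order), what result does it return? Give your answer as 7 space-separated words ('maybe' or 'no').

Start: bits=000000000
Op 1: insert eel -> sets bits 6 -> bits=000000100
Op 2: insert pig -> sets bits 3 4 -> bits=000110100
Op 3: query eel -> checks bit6=1 (all 1) -> maybe
Op 4: query elk -> checks bit3=1, bit5=0 (has a 0) -> no
Op 5: query cat -> checks bit3=1, bit4=1 (all 1) -> maybe
Op 6: query bat -> checks bit0=0, bit3=1 (has a 0) -> no
Op 7: query elk -> checks bit3=1, bit5=0 (has a 0) -> no
Op 8: query cat -> checks bit3=1, bit4=1 (all 1) -> maybe
Op 9: insert bat -> sets bits 0 3 -> bits=100110100
Op 10: insert bee -> sets bits 1 4 -> bits=110110100
Op 11: query bat -> checks bit0=1, bit3=1 (all 1) -> maybe
Query results in order: maybe no maybe no no maybe maybe

Answer: maybe no maybe no no maybe maybe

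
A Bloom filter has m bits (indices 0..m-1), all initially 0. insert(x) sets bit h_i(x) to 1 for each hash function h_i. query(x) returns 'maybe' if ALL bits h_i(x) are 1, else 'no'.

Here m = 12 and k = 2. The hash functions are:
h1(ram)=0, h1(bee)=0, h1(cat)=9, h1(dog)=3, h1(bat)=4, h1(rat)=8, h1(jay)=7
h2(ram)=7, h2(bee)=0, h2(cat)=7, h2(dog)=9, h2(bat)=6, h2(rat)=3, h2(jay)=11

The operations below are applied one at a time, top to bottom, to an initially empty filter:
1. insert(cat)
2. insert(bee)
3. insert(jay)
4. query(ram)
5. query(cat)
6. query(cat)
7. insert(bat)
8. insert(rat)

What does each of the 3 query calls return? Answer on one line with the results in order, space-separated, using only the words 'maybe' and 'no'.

Answer: maybe maybe maybe

Derivation:
Start: bits=000000000000
Op 1: insert cat -> sets bits 7 9 -> bits=000000010100
Op 2: insert bee -> sets bits 0 -> bits=100000010100
Op 3: insert jay -> sets bits 7 11 -> bits=100000010101
Op 4: query ram -> checks bit0=1, bit7=1 (all 1) -> maybe
Op 5: query cat -> checks bit7=1, bit9=1 (all 1) -> maybe
Op 6: query cat -> checks bit7=1, bit9=1 (all 1) -> maybe
Op 7: insert bat -> sets bits 4 6 -> bits=100010110101
Op 8: insert rat -> sets bits 3 8 -> bits=100110111101
Query results in order: maybe maybe maybe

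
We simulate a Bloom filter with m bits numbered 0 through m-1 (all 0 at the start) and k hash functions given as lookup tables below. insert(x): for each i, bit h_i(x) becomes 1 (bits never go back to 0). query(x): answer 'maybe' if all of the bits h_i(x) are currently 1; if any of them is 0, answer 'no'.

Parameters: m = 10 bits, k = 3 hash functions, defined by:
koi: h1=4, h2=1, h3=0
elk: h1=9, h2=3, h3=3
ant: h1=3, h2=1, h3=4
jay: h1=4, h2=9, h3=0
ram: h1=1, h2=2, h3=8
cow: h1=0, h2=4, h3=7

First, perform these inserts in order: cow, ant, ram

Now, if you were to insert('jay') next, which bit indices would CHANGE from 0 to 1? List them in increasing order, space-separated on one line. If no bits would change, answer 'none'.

Answer: 9

Derivation:
Start: bits=0000000000
After insert 'cow': sets bits 0 4 7 -> bits=1000100100
After insert 'ant': sets bits 1 3 4 -> bits=1101100100
After insert 'ram': sets bits 1 2 8 -> bits=1111100110
insert 'jay' would touch bits 0 4 9; currently bit0=1, bit4=1, bit9=0
Bits that are 0 among those (would change 0->1): 9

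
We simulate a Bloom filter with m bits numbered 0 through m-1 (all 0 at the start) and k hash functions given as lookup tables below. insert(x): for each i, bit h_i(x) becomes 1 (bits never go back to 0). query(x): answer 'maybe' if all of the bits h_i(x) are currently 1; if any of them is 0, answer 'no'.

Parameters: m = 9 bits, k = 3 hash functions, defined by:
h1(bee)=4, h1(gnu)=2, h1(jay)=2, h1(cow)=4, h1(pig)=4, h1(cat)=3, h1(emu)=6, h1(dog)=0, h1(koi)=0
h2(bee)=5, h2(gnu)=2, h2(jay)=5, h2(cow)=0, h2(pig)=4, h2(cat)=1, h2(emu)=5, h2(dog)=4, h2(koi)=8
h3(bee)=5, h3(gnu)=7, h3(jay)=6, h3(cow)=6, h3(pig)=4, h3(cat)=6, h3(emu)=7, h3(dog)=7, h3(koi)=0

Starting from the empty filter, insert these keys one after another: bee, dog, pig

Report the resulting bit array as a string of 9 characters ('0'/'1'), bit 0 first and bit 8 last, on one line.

Answer: 100011010

Derivation:
Start: bits=000000000
After insert 'bee': sets bits 4 5 -> bits=000011000
After insert 'dog': sets bits 0 4 7 -> bits=100011010
After insert 'pig': sets bits 4 -> bits=100011010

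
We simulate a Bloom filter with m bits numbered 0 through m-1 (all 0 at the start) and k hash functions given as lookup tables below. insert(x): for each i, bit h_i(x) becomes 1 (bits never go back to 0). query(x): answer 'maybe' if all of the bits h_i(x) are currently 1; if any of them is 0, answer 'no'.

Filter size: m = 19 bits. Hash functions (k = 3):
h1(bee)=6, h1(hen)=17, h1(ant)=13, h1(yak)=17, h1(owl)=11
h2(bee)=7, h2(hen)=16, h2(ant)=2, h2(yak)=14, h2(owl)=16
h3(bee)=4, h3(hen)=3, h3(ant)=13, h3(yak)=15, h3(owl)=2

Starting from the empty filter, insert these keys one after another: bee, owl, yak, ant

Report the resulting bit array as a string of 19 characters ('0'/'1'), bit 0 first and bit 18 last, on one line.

Answer: 0010101100010111110

Derivation:
Start: bits=0000000000000000000
After insert 'bee': sets bits 4 6 7 -> bits=0000101100000000000
After insert 'owl': sets bits 2 11 16 -> bits=0010101100010000100
After insert 'yak': sets bits 14 15 17 -> bits=0010101100010011110
After insert 'ant': sets bits 2 13 -> bits=0010101100010111110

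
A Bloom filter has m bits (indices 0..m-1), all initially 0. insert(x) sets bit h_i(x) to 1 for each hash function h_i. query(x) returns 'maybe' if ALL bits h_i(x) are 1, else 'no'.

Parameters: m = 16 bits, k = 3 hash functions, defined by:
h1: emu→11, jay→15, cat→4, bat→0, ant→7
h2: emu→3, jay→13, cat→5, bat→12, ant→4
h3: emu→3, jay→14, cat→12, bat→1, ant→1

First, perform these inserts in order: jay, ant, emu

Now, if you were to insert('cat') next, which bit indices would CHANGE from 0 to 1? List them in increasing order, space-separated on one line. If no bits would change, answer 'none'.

Start: bits=0000000000000000
After insert 'jay': sets bits 13 14 15 -> bits=0000000000000111
After insert 'ant': sets bits 1 4 7 -> bits=0100100100000111
After insert 'emu': sets bits 3 11 -> bits=0101100100010111
insert 'cat' would touch bits 4 5 12; currently bit4=1, bit5=0, bit12=0
Bits that are 0 among those (would change 0->1): 5 12

Answer: 5 12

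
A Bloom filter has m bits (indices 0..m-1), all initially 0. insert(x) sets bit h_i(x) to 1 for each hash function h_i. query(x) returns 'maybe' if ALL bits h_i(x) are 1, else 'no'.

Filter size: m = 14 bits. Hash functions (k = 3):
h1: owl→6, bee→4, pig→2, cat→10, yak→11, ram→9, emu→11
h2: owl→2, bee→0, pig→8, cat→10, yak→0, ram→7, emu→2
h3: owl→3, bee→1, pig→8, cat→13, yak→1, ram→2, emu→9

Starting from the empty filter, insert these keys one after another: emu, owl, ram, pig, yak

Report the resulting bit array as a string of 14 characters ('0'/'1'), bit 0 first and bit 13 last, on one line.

Start: bits=00000000000000
After insert 'emu': sets bits 2 9 11 -> bits=00100000010100
After insert 'owl': sets bits 2 3 6 -> bits=00110010010100
After insert 'ram': sets bits 2 7 9 -> bits=00110011010100
After insert 'pig': sets bits 2 8 -> bits=00110011110100
After insert 'yak': sets bits 0 1 11 -> bits=11110011110100

Answer: 11110011110100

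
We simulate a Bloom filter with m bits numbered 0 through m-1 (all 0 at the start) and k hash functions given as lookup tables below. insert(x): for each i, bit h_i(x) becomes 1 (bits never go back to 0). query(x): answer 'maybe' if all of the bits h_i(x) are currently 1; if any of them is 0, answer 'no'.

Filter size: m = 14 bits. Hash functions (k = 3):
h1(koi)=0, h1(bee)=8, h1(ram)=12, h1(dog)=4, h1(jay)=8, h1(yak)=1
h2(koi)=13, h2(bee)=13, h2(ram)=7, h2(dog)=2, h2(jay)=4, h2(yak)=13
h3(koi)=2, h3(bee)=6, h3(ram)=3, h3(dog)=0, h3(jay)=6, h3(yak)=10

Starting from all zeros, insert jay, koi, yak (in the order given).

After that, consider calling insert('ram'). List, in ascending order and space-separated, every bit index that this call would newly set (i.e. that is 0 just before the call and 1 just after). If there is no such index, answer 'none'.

Answer: 3 7 12

Derivation:
Start: bits=00000000000000
After insert 'jay': sets bits 4 6 8 -> bits=00001010100000
After insert 'koi': sets bits 0 2 13 -> bits=10101010100001
After insert 'yak': sets bits 1 10 13 -> bits=11101010101001
insert 'ram' would touch bits 3 7 12; currently bit3=0, bit7=0, bit12=0
Bits that are 0 among those (would change 0->1): 3 7 12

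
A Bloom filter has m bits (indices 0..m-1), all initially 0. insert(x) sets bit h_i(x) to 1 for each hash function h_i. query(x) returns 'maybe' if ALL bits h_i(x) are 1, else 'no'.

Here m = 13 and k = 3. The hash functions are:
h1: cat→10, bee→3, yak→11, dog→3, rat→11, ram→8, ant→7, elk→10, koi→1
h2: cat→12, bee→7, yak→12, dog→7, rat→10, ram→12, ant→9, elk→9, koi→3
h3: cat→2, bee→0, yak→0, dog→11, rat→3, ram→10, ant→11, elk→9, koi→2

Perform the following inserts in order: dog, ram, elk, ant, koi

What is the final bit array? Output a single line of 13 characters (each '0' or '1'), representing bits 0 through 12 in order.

Answer: 0111000111111

Derivation:
Start: bits=0000000000000
After insert 'dog': sets bits 3 7 11 -> bits=0001000100010
After insert 'ram': sets bits 8 10 12 -> bits=0001000110111
After insert 'elk': sets bits 9 10 -> bits=0001000111111
After insert 'ant': sets bits 7 9 11 -> bits=0001000111111
After insert 'koi': sets bits 1 2 3 -> bits=0111000111111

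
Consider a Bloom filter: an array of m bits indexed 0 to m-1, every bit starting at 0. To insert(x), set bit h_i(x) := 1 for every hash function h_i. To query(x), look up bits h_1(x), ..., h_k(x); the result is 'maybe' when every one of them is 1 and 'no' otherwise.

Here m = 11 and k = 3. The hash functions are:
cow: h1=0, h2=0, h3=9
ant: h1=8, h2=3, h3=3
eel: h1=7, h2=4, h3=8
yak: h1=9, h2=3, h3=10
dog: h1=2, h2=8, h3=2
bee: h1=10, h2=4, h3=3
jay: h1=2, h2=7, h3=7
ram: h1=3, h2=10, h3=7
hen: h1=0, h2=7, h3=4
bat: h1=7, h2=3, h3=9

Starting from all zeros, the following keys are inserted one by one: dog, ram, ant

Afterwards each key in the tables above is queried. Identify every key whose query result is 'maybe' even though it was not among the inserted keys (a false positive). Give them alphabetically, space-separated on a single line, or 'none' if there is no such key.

Answer: jay

Derivation:
Start: bits=00000000000
After insert 'dog': sets bits 2 8 -> bits=00100000100
After insert 'ram': sets bits 3 7 10 -> bits=00110001101
After insert 'ant': sets bits 3 8 -> bits=00110001101
Not inserted: bat bee cow eel hen jay yak — query each against bits=00110001101:
query bat: checks bit3=1, bit7=1, bit9=0 (has a 0) -> no => not a false positive
query bee: checks bit3=1, bit4=0, bit10=1 (has a 0) -> no => not a false positive
query cow: checks bit0=0, bit9=0 (has a 0) -> no => not a false positive
query eel: checks bit4=0, bit7=1, bit8=1 (has a 0) -> no => not a false positive
query hen: checks bit0=0, bit4=0, bit7=1 (has a 0) -> no => not a false positive
query jay: checks bit2=1, bit7=1 (all 1) -> maybe => FALSE POSITIVE
query yak: checks bit3=1, bit9=0, bit10=1 (has a 0) -> no => not a false positive
False positives (alphabetical): jay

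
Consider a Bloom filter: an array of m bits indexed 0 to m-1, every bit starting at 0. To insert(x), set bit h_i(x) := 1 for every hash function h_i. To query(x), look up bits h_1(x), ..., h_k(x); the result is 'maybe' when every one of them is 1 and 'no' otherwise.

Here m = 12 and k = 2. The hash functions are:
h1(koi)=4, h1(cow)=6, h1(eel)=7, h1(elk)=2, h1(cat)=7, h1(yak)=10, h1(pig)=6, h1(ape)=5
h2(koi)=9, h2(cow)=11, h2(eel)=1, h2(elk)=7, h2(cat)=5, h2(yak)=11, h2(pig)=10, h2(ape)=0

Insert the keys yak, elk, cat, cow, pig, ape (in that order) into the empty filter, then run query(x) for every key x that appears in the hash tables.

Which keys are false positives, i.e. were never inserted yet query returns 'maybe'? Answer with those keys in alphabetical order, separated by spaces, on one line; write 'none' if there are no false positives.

Answer: none

Derivation:
Start: bits=000000000000
After insert 'yak': sets bits 10 11 -> bits=000000000011
After insert 'elk': sets bits 2 7 -> bits=001000010011
After insert 'cat': sets bits 5 7 -> bits=001001010011
After insert 'cow': sets bits 6 11 -> bits=001001110011
After insert 'pig': sets bits 6 10 -> bits=001001110011
After insert 'ape': sets bits 0 5 -> bits=101001110011
Not inserted: eel koi — query each against bits=101001110011:
query eel: checks bit1=0, bit7=1 (has a 0) -> no => not a false positive
query koi: checks bit4=0, bit9=0 (has a 0) -> no => not a false positive
False positives (alphabetical): none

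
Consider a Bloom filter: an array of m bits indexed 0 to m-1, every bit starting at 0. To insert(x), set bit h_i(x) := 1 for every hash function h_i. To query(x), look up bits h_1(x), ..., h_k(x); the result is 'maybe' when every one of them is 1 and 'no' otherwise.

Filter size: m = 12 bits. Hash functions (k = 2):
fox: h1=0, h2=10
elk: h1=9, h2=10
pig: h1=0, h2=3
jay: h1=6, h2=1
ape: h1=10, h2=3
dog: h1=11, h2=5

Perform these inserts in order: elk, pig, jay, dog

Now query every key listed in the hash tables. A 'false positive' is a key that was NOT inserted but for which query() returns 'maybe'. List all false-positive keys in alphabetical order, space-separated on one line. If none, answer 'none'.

Start: bits=000000000000
After insert 'elk': sets bits 9 10 -> bits=000000000110
After insert 'pig': sets bits 0 3 -> bits=100100000110
After insert 'jay': sets bits 1 6 -> bits=110100100110
After insert 'dog': sets bits 5 11 -> bits=110101100111
Not inserted: ape fox — query each against bits=110101100111:
query ape: checks bit3=1, bit10=1 (all 1) -> maybe => FALSE POSITIVE
query fox: checks bit0=1, bit10=1 (all 1) -> maybe => FALSE POSITIVE
False positives (alphabetical): ape fox

Answer: ape fox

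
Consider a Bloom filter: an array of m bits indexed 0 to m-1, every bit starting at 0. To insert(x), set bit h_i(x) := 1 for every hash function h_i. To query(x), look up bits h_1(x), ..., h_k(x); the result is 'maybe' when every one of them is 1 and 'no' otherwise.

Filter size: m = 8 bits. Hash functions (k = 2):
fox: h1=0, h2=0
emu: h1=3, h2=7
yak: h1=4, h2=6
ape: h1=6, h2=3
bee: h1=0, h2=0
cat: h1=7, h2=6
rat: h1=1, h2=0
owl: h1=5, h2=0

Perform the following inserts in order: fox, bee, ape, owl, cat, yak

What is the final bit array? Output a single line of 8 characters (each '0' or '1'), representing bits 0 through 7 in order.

Start: bits=00000000
After insert 'fox': sets bits 0 -> bits=10000000
After insert 'bee': sets bits 0 -> bits=10000000
After insert 'ape': sets bits 3 6 -> bits=10010010
After insert 'owl': sets bits 0 5 -> bits=10010110
After insert 'cat': sets bits 6 7 -> bits=10010111
After insert 'yak': sets bits 4 6 -> bits=10011111

Answer: 10011111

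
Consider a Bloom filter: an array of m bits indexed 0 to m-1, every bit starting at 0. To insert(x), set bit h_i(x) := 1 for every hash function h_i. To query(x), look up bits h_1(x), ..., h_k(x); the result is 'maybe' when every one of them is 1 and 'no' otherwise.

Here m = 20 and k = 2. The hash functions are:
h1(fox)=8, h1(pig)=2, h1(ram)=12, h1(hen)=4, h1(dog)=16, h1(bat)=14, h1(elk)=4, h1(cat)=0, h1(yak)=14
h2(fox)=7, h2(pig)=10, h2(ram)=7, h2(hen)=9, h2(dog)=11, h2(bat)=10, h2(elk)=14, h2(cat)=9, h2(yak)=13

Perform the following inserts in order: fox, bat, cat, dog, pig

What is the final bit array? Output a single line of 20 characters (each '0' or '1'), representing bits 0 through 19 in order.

Answer: 10100001111100101000

Derivation:
Start: bits=00000000000000000000
After insert 'fox': sets bits 7 8 -> bits=00000001100000000000
After insert 'bat': sets bits 10 14 -> bits=00000001101000100000
After insert 'cat': sets bits 0 9 -> bits=10000001111000100000
After insert 'dog': sets bits 11 16 -> bits=10000001111100101000
After insert 'pig': sets bits 2 10 -> bits=10100001111100101000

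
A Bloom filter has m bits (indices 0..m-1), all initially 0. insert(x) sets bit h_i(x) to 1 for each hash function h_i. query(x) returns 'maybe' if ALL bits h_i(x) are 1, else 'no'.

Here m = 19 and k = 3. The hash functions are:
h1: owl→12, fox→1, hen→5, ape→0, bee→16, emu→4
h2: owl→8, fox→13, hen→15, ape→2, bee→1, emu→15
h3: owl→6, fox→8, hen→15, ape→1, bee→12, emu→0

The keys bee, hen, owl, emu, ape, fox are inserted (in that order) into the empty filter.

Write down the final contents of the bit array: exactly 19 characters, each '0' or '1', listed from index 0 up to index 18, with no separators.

Start: bits=0000000000000000000
After insert 'bee': sets bits 1 12 16 -> bits=0100000000001000100
After insert 'hen': sets bits 5 15 -> bits=0100010000001001100
After insert 'owl': sets bits 6 8 12 -> bits=0100011010001001100
After insert 'emu': sets bits 0 4 15 -> bits=1100111010001001100
After insert 'ape': sets bits 0 1 2 -> bits=1110111010001001100
After insert 'fox': sets bits 1 8 13 -> bits=1110111010001101100

Answer: 1110111010001101100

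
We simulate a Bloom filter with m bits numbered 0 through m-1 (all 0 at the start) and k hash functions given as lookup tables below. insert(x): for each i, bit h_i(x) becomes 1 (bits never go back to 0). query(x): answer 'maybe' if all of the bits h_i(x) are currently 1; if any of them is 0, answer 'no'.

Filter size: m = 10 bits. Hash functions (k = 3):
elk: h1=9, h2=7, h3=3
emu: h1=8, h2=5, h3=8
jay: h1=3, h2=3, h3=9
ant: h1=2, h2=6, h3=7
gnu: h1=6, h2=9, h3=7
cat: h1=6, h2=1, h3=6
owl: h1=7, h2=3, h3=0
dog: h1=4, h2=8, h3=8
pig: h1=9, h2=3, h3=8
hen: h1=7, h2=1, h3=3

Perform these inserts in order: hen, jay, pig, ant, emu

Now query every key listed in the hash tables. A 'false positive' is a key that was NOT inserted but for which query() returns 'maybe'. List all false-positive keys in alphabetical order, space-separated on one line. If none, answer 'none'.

Answer: cat elk gnu

Derivation:
Start: bits=0000000000
After insert 'hen': sets bits 1 3 7 -> bits=0101000100
After insert 'jay': sets bits 3 9 -> bits=0101000101
After insert 'pig': sets bits 3 8 9 -> bits=0101000111
After insert 'ant': sets bits 2 6 7 -> bits=0111001111
After insert 'emu': sets bits 5 8 -> bits=0111011111
Not inserted: cat dog elk gnu owl — query each against bits=0111011111:
query cat: checks bit1=1, bit6=1 (all 1) -> maybe => FALSE POSITIVE
query dog: checks bit4=0, bit8=1 (has a 0) -> no => not a false positive
query elk: checks bit3=1, bit7=1, bit9=1 (all 1) -> maybe => FALSE POSITIVE
query gnu: checks bit6=1, bit7=1, bit9=1 (all 1) -> maybe => FALSE POSITIVE
query owl: checks bit0=0, bit3=1, bit7=1 (has a 0) -> no => not a false positive
False positives (alphabetical): cat elk gnu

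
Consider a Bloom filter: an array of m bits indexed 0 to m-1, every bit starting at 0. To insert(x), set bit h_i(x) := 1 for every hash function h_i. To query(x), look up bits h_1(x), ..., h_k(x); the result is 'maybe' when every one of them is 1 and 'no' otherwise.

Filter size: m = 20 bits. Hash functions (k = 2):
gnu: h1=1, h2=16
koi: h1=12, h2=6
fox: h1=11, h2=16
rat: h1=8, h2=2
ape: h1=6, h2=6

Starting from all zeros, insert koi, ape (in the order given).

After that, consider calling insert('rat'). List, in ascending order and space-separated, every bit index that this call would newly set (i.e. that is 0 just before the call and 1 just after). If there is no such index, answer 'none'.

Start: bits=00000000000000000000
After insert 'koi': sets bits 6 12 -> bits=00000010000010000000
After insert 'ape': sets bits 6 -> bits=00000010000010000000
insert 'rat' would touch bits 2 8; currently bit2=0, bit8=0
Bits that are 0 among those (would change 0->1): 2 8

Answer: 2 8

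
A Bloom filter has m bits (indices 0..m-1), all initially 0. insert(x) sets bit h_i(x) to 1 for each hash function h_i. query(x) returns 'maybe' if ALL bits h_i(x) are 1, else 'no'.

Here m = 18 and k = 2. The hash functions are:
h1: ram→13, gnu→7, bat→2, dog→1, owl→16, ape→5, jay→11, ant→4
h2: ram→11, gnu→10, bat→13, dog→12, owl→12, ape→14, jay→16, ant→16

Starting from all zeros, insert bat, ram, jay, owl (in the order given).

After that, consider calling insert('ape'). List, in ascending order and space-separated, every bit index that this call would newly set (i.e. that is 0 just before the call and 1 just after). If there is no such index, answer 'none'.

Answer: 5 14

Derivation:
Start: bits=000000000000000000
After insert 'bat': sets bits 2 13 -> bits=001000000000010000
After insert 'ram': sets bits 11 13 -> bits=001000000001010000
After insert 'jay': sets bits 11 16 -> bits=001000000001010010
After insert 'owl': sets bits 12 16 -> bits=001000000001110010
insert 'ape' would touch bits 5 14; currently bit5=0, bit14=0
Bits that are 0 among those (would change 0->1): 5 14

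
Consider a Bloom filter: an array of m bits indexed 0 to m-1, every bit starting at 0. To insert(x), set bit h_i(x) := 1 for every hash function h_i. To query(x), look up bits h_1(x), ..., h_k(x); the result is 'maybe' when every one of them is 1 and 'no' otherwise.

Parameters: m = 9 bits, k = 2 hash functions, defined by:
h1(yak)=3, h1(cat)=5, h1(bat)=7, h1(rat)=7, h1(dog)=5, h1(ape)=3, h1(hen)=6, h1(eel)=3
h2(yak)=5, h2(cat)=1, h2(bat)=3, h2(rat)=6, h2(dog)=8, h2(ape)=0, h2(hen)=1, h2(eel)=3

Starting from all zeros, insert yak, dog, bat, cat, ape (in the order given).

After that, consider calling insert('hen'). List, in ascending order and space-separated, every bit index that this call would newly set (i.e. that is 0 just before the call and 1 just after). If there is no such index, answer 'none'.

Start: bits=000000000
After insert 'yak': sets bits 3 5 -> bits=000101000
After insert 'dog': sets bits 5 8 -> bits=000101001
After insert 'bat': sets bits 3 7 -> bits=000101011
After insert 'cat': sets bits 1 5 -> bits=010101011
After insert 'ape': sets bits 0 3 -> bits=110101011
insert 'hen' would touch bits 1 6; currently bit1=1, bit6=0
Bits that are 0 among those (would change 0->1): 6

Answer: 6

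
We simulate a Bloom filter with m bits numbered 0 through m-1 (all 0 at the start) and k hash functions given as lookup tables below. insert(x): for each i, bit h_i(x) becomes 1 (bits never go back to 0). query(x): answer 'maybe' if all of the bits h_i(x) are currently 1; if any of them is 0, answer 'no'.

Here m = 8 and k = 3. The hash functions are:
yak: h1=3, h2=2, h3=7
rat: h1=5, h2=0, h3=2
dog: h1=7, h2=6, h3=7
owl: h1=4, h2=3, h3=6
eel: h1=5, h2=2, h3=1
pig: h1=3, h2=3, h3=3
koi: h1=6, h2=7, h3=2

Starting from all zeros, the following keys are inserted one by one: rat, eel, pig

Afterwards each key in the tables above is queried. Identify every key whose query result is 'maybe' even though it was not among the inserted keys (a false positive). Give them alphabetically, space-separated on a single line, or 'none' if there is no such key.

Answer: none

Derivation:
Start: bits=00000000
After insert 'rat': sets bits 0 2 5 -> bits=10100100
After insert 'eel': sets bits 1 2 5 -> bits=11100100
After insert 'pig': sets bits 3 -> bits=11110100
Not inserted: dog koi owl yak — query each against bits=11110100:
query dog: checks bit6=0, bit7=0 (has a 0) -> no => not a false positive
query koi: checks bit2=1, bit6=0, bit7=0 (has a 0) -> no => not a false positive
query owl: checks bit3=1, bit4=0, bit6=0 (has a 0) -> no => not a false positive
query yak: checks bit2=1, bit3=1, bit7=0 (has a 0) -> no => not a false positive
False positives (alphabetical): none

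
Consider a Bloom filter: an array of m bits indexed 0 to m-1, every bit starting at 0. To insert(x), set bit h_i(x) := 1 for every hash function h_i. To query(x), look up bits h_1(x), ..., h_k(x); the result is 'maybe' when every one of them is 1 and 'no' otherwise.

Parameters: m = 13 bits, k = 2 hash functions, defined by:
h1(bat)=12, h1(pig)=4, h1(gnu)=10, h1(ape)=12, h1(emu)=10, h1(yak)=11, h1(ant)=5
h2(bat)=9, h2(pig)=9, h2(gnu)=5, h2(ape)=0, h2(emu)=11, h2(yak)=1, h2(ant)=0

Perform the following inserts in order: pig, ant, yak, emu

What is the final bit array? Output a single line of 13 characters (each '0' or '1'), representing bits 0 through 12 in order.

Start: bits=0000000000000
After insert 'pig': sets bits 4 9 -> bits=0000100001000
After insert 'ant': sets bits 0 5 -> bits=1000110001000
After insert 'yak': sets bits 1 11 -> bits=1100110001010
After insert 'emu': sets bits 10 11 -> bits=1100110001110

Answer: 1100110001110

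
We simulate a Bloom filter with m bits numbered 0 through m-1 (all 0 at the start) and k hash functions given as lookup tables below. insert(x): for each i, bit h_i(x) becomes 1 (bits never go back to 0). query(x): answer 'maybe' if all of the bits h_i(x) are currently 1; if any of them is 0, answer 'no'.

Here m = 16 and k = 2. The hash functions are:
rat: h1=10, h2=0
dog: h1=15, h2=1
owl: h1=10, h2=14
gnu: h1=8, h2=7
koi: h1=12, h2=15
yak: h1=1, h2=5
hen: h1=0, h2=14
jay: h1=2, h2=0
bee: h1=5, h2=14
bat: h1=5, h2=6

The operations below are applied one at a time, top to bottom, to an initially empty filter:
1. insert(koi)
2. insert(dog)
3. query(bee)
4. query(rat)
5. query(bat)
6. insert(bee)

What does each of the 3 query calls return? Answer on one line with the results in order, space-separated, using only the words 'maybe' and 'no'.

Start: bits=0000000000000000
Op 1: insert koi -> sets bits 12 15 -> bits=0000000000001001
Op 2: insert dog -> sets bits 1 15 -> bits=0100000000001001
Op 3: query bee -> checks bit5=0, bit14=0 (has a 0) -> no
Op 4: query rat -> checks bit0=0, bit10=0 (has a 0) -> no
Op 5: query bat -> checks bit5=0, bit6=0 (has a 0) -> no
Op 6: insert bee -> sets bits 5 14 -> bits=0100010000001011
Query results in order: no no no

Answer: no no no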